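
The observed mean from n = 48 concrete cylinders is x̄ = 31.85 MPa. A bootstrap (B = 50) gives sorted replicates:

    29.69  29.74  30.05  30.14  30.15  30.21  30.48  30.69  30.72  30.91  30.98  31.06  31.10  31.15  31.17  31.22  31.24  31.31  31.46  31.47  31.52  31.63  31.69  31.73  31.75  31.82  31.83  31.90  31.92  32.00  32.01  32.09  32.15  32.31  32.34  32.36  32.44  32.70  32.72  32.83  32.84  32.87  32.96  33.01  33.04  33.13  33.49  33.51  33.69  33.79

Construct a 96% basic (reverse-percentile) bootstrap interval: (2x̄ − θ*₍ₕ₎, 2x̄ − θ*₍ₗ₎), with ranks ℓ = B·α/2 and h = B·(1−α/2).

(30.01, 34.01)

Percentile endpoints at ranks 1 and 49: θ*₍1₎ = 29.69, θ*₍49₎ = 33.69.
Basic interval reflects these around x̄:
  lower = 2 × 31.85 − 33.69 = 30.01
  upper = 2 × 31.85 − 29.69 = 34.01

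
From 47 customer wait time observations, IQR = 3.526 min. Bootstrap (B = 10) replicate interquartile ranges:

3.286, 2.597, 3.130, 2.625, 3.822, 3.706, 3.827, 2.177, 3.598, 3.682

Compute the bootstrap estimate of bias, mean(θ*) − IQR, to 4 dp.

bias = −0.2810

mean(θ*) = (3.286 + 2.597 + 3.130 + 2.625 + 3.822 + 3.706 + 3.827 + 2.177 + 3.598 + 3.682) / 10 = 3.24500
bias = 3.24500 − 3.526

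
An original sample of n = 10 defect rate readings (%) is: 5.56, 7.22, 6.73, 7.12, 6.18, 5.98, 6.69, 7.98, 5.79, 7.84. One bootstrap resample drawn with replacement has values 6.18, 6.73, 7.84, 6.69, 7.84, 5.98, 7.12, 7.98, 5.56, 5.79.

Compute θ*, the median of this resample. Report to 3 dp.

Sorted: 5.56, 5.79, 5.98, 6.18, 6.69, 6.73, 7.12, 7.84, 7.84, 7.98
Median = average of the two middle values = 6.710

θ* = 6.710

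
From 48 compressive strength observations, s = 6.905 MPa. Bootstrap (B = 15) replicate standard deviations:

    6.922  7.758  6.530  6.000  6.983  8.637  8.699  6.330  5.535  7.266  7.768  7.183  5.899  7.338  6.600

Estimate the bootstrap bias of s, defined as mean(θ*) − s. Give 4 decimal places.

mean(θ*) = (6.922 + 7.758 + 6.530 + 6.000 + 6.983 + 8.637 + 8.699 + 6.330 + 5.535 + 7.266 + 7.768 + 7.183 + 5.899 + 7.338 + 6.600) / 15 = 7.02987
bias = 7.02987 − 6.905

bias = +0.1249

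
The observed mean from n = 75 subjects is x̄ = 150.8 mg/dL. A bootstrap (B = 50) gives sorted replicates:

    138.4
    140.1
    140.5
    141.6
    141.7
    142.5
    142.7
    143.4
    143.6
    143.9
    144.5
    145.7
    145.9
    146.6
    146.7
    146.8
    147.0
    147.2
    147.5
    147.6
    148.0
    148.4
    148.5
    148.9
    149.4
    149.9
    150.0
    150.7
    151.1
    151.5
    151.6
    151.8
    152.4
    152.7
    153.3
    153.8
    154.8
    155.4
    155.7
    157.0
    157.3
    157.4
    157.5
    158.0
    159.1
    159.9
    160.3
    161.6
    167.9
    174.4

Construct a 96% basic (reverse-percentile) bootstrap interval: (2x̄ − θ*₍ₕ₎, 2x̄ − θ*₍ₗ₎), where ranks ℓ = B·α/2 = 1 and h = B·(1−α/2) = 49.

Percentile endpoints at ranks 1 and 49: θ*₍1₎ = 138.4, θ*₍49₎ = 167.9.
Basic interval reflects these around x̄:
  lower = 2 × 150.8 − 167.9 = 133.7
  upper = 2 × 150.8 − 138.4 = 163.2

(133.7, 163.2)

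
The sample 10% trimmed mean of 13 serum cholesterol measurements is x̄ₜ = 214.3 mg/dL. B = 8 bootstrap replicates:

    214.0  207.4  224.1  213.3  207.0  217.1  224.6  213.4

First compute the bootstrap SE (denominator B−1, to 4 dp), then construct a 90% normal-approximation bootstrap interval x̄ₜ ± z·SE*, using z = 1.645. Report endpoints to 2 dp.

(203.40, 225.20)

Mean of replicates = 215.1125; sum of squared deviations = 307.4887; SE* = √(307.4887/7) = 6.6277
Margin = 1.645 × 6.6277 = 10.903
Interval: 214.3 ± 10.903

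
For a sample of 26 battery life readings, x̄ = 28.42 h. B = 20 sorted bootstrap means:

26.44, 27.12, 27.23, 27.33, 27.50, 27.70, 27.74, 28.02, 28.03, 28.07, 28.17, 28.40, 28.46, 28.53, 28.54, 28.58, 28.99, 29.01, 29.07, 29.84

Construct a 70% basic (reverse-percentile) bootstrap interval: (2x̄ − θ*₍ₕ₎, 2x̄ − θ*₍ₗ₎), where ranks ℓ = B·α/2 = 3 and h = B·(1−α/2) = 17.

(27.85, 29.61)

Percentile endpoints at ranks 3 and 17: θ*₍3₎ = 27.23, θ*₍17₎ = 28.99.
Basic interval reflects these around x̄:
  lower = 2 × 28.42 − 28.99 = 27.85
  upper = 2 × 28.42 − 27.23 = 29.61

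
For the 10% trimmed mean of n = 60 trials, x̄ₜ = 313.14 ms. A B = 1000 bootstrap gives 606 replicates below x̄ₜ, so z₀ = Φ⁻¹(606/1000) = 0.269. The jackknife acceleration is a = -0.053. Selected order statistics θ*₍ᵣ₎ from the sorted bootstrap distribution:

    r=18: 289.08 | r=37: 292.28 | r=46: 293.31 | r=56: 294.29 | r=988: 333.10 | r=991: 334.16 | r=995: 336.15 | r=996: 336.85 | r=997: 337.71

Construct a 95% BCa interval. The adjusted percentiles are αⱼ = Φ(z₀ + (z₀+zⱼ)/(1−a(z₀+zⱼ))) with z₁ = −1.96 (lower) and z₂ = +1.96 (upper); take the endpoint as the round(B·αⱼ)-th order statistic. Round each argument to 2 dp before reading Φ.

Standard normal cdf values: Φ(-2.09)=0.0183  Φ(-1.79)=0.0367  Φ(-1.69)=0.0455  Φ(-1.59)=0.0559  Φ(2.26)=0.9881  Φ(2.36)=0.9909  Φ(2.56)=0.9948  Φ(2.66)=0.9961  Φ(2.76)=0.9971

(294.29, 333.10)

Lower: z₀ + z₁ = 0.269 + (-1.960) = -1.691; 1 − a(z₀+z₁) = 1 − (-0.053)(-1.691) = 0.9104; argument = 0.269 + (-1.691)/0.9104 = -1.5885 → -1.59.
α₁ = Φ(-1.59) = 0.0559; rank = round(1000 × 0.0559) = 56; θ*₍56₎ = 294.29.
Upper: z₀ + z₂ = 2.229; 1 − a(z₀+z₂) = 1.1181; argument = 2.2625 → 2.26; α₂ = 0.9881; rank = 988; θ*₍988₎ = 333.10.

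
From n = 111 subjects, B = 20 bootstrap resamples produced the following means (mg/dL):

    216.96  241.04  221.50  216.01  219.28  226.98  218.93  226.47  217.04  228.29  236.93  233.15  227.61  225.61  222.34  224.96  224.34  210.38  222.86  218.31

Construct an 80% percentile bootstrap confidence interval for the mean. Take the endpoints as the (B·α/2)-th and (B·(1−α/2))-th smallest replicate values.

Sorted replicates: 210.38, 216.01, 216.96, 217.04, 218.31, 218.93, 219.28, 221.50, 222.34, 222.86, 224.34, 224.96, 225.61, 226.47, 226.98, 227.61, 228.29, 233.15, 236.93, 241.04
α = 0.20; lower rank = 20 × 0.100 = 2; upper rank = 20 × 0.900 = 18.
The 2nd smallest replicate is 216.01; the 18th is 233.15.

(216.01, 233.15)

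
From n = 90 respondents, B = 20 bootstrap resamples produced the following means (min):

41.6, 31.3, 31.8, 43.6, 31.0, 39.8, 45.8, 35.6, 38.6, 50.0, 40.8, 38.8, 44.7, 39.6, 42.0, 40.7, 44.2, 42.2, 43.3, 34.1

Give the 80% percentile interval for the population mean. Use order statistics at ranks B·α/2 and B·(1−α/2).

(31.3, 44.7)

Sorted replicates: 31.0, 31.3, 31.8, 34.1, 35.6, 38.6, 38.8, 39.6, 39.8, 40.7, 40.8, 41.6, 42.0, 42.2, 43.3, 43.6, 44.2, 44.7, 45.8, 50.0
α = 0.20; lower rank = 20 × 0.100 = 2; upper rank = 20 × 0.900 = 18.
The 2nd smallest replicate is 31.3; the 18th is 44.7.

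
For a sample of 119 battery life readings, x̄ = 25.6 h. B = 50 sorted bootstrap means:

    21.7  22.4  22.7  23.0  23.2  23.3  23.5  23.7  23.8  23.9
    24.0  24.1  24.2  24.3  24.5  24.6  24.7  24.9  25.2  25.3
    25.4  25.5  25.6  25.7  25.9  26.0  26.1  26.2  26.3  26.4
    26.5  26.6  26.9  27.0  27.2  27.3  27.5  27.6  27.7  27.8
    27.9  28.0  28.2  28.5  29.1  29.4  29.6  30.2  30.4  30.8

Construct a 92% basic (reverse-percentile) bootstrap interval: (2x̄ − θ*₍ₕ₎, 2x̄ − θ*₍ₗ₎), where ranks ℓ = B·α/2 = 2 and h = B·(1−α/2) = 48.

Percentile endpoints at ranks 2 and 48: θ*₍2₎ = 22.4, θ*₍48₎ = 30.2.
Basic interval reflects these around x̄:
  lower = 2 × 25.6 − 30.2 = 21.0
  upper = 2 × 25.6 − 22.4 = 28.8

(21.0, 28.8)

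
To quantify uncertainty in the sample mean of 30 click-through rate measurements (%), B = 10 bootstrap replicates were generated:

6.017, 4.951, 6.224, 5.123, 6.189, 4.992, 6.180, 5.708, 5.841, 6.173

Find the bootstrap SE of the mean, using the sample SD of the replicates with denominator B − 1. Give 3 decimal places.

Bootstrap SE is the standard deviation of the 10 replicate means.
Mean of replicates: (6.017 + 4.951 + 6.224 + 5.123 + 6.189 + 4.992 + 6.180 + 5.708 + 5.841 + 6.173) / 10 = 57.3980 / 10 = 5.7398
Sum of squared deviations: (+0.2772)² + (−0.7888)² + (+0.4842)² + (−0.6168)² + (+0.4492)² + (−0.7478)² + (+0.4402)² + (−0.0318)² + (+0.1012)² + (+0.4332)² = 2.4676
Variance = 2.4676 / 9 = 0.2742
SE* = √0.2742

SE* = 0.524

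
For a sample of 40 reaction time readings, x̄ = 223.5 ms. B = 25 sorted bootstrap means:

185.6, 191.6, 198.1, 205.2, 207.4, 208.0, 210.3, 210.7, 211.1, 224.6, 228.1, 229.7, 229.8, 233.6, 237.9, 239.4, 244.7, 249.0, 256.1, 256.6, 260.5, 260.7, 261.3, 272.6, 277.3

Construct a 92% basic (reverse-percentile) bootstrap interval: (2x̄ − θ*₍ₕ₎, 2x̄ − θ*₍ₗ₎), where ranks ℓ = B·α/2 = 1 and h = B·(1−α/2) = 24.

Percentile endpoints at ranks 1 and 24: θ*₍1₎ = 185.6, θ*₍24₎ = 272.6.
Basic interval reflects these around x̄:
  lower = 2 × 223.5 − 272.6 = 174.4
  upper = 2 × 223.5 − 185.6 = 261.4

(174.4, 261.4)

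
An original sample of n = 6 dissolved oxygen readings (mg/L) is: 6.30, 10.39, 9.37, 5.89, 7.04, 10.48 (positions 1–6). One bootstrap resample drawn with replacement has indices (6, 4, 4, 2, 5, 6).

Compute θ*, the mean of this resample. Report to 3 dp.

θ* = 8.362

Resample values: 10.48, 5.89, 5.89, 10.39, 7.04, 10.48.
Mean = (10.48 + 5.89 + 5.89 + 10.39 + 7.04 + 10.48) / 6 = 50.170 / 6 = 8.362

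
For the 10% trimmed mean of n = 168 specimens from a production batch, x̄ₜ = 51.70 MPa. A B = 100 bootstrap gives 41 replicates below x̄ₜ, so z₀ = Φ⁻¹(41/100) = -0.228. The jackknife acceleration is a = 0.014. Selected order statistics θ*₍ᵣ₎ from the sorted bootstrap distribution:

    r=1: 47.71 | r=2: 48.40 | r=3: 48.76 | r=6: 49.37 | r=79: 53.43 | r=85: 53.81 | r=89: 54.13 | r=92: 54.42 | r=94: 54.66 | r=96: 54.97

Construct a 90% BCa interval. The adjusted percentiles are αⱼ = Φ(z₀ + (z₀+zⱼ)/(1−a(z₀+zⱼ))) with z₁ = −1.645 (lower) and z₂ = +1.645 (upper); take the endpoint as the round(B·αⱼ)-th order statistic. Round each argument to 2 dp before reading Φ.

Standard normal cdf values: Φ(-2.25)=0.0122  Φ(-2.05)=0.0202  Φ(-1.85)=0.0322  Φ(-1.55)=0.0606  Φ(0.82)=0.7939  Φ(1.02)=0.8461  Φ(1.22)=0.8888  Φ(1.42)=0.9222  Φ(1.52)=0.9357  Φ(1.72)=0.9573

(48.40, 54.13)

Lower: z₀ + z₁ = -0.228 + (-1.645) = -1.873; 1 − a(z₀+z₁) = 1 − (0.014)(-1.873) = 1.0262; argument = -0.228 + (-1.873)/1.0262 = -2.0531 → -2.05.
α₁ = Φ(-2.05) = 0.0202; rank = round(100 × 0.0202) = 2; θ*₍2₎ = 48.40.
Upper: z₀ + z₂ = 1.417; 1 − a(z₀+z₂) = 0.9802; argument = 1.2177 → 1.22; α₂ = 0.8888; rank = 89; θ*₍89₎ = 54.13.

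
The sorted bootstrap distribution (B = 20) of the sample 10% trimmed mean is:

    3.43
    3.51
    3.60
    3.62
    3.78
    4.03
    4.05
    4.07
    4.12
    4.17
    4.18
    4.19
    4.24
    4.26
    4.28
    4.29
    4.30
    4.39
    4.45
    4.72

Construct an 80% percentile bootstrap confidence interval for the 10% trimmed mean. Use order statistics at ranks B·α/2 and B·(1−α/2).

(3.51, 4.39)

α = 0.20; lower rank = 20 × 0.100 = 2; upper rank = 20 × 0.900 = 18.
The 2nd smallest replicate is 3.51; the 18th is 4.39.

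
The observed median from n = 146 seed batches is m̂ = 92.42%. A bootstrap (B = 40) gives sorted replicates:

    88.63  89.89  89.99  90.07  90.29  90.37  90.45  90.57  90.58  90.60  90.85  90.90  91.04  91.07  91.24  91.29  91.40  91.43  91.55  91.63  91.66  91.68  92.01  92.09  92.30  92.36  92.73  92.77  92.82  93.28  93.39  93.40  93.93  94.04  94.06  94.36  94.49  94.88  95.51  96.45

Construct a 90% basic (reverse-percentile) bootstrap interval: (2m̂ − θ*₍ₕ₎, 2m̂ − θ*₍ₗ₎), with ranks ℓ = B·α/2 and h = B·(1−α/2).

(89.96, 94.95)

Percentile endpoints at ranks 2 and 38: θ*₍2₎ = 89.89, θ*₍38₎ = 94.88.
Basic interval reflects these around m̂:
  lower = 2 × 92.42 − 94.88 = 89.96
  upper = 2 × 92.42 − 89.89 = 94.95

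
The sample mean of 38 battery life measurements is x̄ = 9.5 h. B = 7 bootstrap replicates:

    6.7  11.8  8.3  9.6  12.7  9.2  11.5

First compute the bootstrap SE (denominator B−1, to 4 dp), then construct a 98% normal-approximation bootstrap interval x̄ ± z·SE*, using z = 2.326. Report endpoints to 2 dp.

(4.53, 14.47)

Mean of replicates = 9.9714; sum of squared deviations = 27.3543; SE* = √(27.3543/6) = 2.1352
Margin = 2.326 × 2.1352 = 4.966
Interval: 9.5 ± 4.966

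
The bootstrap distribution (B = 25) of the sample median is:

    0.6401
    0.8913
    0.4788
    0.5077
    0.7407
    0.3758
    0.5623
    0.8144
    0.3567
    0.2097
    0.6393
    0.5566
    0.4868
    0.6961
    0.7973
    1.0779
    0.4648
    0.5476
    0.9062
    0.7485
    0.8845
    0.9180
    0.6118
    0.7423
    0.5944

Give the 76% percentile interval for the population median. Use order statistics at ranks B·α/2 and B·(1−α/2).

(0.3758, 0.8913)

Sorted replicates: 0.2097, 0.3567, 0.3758, 0.4648, 0.4788, 0.4868, 0.5077, 0.5476, 0.5566, 0.5623, 0.5944, 0.6118, 0.6393, 0.6401, 0.6961, 0.7407, 0.7423, 0.7485, 0.7973, 0.8144, 0.8845, 0.8913, 0.9062, 0.9180, 1.0779
α = 0.24; lower rank = 25 × 0.120 = 3; upper rank = 25 × 0.880 = 22.
The 3rd smallest replicate is 0.3758; the 22nd is 0.8913.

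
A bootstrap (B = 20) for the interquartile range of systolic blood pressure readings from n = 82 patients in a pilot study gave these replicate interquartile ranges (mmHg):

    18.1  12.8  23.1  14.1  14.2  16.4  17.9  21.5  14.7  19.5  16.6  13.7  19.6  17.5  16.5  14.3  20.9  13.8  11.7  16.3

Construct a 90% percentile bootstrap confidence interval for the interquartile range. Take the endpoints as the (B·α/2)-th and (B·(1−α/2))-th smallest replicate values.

(11.7, 21.5)

Sorted replicates: 11.7, 12.8, 13.7, 13.8, 14.1, 14.2, 14.3, 14.7, 16.3, 16.4, 16.5, 16.6, 17.5, 17.9, 18.1, 19.5, 19.6, 20.9, 21.5, 23.1
α = 0.10; lower rank = 20 × 0.050 = 1; upper rank = 20 × 0.950 = 19.
The 1st smallest replicate is 11.7; the 19th is 21.5.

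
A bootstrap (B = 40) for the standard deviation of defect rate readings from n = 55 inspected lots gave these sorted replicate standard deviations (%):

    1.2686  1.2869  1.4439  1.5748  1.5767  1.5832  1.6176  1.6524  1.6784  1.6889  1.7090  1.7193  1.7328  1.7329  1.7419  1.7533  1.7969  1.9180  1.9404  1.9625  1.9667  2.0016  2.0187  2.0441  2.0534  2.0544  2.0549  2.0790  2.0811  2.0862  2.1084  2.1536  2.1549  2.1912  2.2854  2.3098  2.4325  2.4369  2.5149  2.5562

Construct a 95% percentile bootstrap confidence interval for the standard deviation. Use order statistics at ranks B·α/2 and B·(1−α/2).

(1.2686, 2.5149)

α = 0.05; lower rank = 40 × 0.025 = 1; upper rank = 40 × 0.975 = 39.
The 1st smallest replicate is 1.2686; the 39th is 2.5149.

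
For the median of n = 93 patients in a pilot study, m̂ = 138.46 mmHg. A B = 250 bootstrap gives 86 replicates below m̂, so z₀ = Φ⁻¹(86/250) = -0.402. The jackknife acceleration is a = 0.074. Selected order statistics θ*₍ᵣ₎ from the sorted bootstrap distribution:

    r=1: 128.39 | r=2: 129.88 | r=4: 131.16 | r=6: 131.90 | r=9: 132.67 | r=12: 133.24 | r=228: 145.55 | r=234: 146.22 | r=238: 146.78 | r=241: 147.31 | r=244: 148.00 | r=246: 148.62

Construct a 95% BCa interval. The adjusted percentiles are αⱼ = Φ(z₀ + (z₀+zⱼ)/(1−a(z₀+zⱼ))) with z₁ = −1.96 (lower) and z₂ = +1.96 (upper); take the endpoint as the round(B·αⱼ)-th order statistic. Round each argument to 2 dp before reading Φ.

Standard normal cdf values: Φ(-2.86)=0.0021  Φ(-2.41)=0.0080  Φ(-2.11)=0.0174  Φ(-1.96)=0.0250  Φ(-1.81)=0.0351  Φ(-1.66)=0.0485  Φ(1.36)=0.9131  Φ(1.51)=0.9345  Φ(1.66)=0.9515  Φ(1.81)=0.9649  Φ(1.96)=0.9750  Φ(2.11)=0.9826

Lower: z₀ + z₁ = -0.402 + (-1.960) = -2.362; 1 − a(z₀+z₁) = 1 − (0.074)(-2.362) = 1.1748; argument = -0.402 + (-2.362)/1.1748 = -2.4126 → -2.41.
α₁ = Φ(-2.41) = 0.0080; rank = round(250 × 0.0080) = 2; θ*₍2₎ = 129.88.
Upper: z₀ + z₂ = 1.558; 1 − a(z₀+z₂) = 0.8847; argument = 1.3590 → 1.36; α₂ = 0.9131; rank = 228; θ*₍228₎ = 145.55.

(129.88, 145.55)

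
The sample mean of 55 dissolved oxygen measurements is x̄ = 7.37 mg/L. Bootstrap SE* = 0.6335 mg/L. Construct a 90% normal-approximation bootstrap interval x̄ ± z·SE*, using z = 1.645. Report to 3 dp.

(6.328, 8.412)

Margin = 1.645 × 0.6335 = 1.0421
Interval: 7.37 ± 1.0421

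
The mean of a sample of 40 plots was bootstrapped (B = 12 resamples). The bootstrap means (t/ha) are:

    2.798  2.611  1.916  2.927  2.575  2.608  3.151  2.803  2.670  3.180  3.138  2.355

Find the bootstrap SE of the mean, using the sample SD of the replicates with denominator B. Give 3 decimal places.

SE* = 0.348

Bootstrap SE is the standard deviation of the 12 replicate means.
Mean of replicates: (2.798 + 2.611 + 1.916 + 2.927 + 2.575 + 2.608 + 3.151 + 2.803 + 2.670 + 3.180 + 3.138 + 2.355) / 12 = 32.7320 / 12 = 2.7277
Sum of squared deviations: (+0.0703)² + (−0.1167)² + (−0.8117)² + (+0.1993)² + (−0.1527)² + (−0.1197)² + (+0.4233)² + (+0.0753)² + (−0.0577)² + (+0.4523)² + (+0.4103)² + (−0.3727)² = 1.4548
Variance = 1.4548 / 12 = 0.1212
SE* = √0.1212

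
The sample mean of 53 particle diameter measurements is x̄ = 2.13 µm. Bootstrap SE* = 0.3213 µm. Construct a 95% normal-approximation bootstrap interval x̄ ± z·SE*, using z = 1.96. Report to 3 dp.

Margin = 1.96 × 0.3213 = 0.6297
Interval: 2.13 ± 0.6297

(1.500, 2.760)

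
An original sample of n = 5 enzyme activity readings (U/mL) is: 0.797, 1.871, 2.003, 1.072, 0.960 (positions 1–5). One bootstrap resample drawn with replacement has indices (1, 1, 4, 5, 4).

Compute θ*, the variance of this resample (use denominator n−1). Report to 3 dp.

θ* = 0.019

Resample values: 0.797, 0.797, 1.072, 0.960, 1.072.
Mean = 0.9396; sum of squared deviations = 0.0761
s² = 0.0761 / 4 = 0.0190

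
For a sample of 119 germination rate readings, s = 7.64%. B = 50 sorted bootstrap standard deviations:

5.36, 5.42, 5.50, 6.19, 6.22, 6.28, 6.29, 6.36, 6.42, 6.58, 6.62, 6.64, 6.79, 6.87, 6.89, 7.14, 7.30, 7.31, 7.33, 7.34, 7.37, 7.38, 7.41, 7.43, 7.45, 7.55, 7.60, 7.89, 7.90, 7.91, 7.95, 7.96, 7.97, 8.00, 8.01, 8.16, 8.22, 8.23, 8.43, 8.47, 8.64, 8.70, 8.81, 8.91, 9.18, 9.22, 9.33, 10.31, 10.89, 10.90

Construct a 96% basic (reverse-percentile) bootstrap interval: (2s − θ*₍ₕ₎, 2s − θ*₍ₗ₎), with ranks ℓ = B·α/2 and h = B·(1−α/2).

(4.39, 9.92)

Percentile endpoints at ranks 1 and 49: θ*₍1₎ = 5.36, θ*₍49₎ = 10.89.
Basic interval reflects these around s:
  lower = 2 × 7.64 − 10.89 = 4.39
  upper = 2 × 7.64 − 5.36 = 9.92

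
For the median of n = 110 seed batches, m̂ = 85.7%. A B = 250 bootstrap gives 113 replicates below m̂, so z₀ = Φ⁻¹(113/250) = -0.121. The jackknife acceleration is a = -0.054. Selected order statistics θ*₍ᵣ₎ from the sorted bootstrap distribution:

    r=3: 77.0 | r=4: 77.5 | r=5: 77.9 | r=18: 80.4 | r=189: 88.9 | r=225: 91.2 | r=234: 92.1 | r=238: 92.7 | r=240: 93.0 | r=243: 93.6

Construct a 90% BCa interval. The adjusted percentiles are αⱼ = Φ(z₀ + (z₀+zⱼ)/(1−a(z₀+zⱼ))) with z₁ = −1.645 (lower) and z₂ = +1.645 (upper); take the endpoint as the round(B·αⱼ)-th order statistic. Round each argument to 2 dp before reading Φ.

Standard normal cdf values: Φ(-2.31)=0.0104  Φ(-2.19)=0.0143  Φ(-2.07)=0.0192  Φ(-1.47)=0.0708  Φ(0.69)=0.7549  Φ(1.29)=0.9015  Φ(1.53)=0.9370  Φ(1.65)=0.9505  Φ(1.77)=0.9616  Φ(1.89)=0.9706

(77.9, 91.2)

Lower: z₀ + z₁ = -0.121 + (-1.645) = -1.766; 1 − a(z₀+z₁) = 1 − (-0.054)(-1.766) = 0.9046; argument = -0.121 + (-1.766)/0.9046 = -2.0732 → -2.07.
α₁ = Φ(-2.07) = 0.0192; rank = round(250 × 0.0192) = 5; θ*₍5₎ = 77.9.
Upper: z₀ + z₂ = 1.524; 1 − a(z₀+z₂) = 1.0823; argument = 1.2871 → 1.29; α₂ = 0.9015; rank = 225; θ*₍225₎ = 91.2.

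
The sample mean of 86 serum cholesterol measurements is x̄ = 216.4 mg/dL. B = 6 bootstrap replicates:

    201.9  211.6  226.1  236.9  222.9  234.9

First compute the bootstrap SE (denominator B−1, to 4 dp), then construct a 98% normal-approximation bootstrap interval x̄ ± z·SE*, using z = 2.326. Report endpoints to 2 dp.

Mean of replicates = 222.3833; sum of squared deviations = 917.3283; SE* = √(917.3283/5) = 13.5449
Margin = 2.326 × 13.5449 = 31.505
Interval: 216.4 ± 31.505

(184.89, 247.91)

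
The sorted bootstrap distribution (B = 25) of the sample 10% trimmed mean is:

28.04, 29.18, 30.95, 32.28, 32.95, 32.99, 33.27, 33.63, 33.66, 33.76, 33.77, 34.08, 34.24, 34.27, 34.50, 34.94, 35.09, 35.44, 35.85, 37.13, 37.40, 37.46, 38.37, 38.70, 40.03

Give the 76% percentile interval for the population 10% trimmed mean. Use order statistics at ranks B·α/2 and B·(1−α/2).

α = 0.24; lower rank = 25 × 0.120 = 3; upper rank = 25 × 0.880 = 22.
The 3rd smallest replicate is 30.95; the 22nd is 37.46.

(30.95, 37.46)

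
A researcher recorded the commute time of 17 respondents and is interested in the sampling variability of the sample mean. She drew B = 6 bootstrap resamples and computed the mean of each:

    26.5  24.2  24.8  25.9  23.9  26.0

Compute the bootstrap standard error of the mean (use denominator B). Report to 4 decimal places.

SE* = 0.9720

Bootstrap SE is the standard deviation of the 6 replicate means.
Mean of replicates: (26.5 + 24.2 + 24.8 + 25.9 + 23.9 + 26.0) / 6 = 151.30000 / 6 = 25.21667
Sum of squared deviations: (+1.28333)² + (−1.01667)² + (−0.41667)² + (+0.68333)² + (−1.31667)² + (+0.78333)² = 5.66833
Variance = 5.66833 / 6 = 0.94472
SE* = √0.94472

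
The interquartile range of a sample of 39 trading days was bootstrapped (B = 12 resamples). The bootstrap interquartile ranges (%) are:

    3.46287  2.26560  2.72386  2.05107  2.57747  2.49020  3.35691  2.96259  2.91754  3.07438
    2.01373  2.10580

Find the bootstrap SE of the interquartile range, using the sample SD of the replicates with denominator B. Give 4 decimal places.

Bootstrap SE is the standard deviation of the 12 replicate interquartile ranges.
Mean of replicates: (3.46287 + 2.26560 + 2.72386 + 2.05107 + 2.57747 + 2.49020 + 3.35691 + 2.96259 + 2.91754 + 3.07438 + 2.01373 + 2.10580) / 12 = 32.002020 / 12 = 2.666835
Sum of squared deviations: (+0.796035)² + (−0.401235)² + (+0.057025)² + (−0.615765)² + (−0.089365)² + (−0.176635)² + (+0.690075)² + (+0.295755)² + (+0.250705)² + (+0.407545)² + (−0.653105)² + (−0.561035)² = 2.750193
Variance = 2.750193 / 12 = 0.229183
SE* = √0.229183

SE* = 0.4787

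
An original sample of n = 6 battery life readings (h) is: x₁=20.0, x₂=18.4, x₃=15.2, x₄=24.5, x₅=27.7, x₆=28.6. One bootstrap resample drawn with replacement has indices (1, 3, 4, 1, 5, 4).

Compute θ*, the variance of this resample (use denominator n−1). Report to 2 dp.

Resample values: 20.0, 15.2, 24.5, 20.0, 27.7, 24.5.
Mean = 21.9833; sum of squared deviations = 99.2283
s² = 99.2283 / 5 = 19.8457

θ* = 19.85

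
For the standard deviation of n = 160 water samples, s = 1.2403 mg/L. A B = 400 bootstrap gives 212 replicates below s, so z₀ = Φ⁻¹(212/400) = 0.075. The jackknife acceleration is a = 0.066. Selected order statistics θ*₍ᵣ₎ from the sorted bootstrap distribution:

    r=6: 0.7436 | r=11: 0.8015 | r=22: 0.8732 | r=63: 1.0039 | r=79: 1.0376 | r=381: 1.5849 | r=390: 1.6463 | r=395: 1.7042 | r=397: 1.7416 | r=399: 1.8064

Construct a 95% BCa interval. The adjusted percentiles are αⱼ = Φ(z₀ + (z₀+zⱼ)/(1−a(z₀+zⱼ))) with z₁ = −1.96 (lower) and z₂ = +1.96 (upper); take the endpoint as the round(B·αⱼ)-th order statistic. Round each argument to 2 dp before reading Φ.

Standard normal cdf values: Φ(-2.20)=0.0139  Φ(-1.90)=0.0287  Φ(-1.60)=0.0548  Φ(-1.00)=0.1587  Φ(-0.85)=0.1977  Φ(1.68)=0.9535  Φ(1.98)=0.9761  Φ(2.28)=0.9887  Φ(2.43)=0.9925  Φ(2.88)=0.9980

Lower: z₀ + z₁ = 0.075 + (-1.960) = -1.885; 1 − a(z₀+z₁) = 1 − (0.066)(-1.885) = 1.1244; argument = 0.075 + (-1.885)/1.1244 = -1.6014 → -1.60.
α₁ = Φ(-1.60) = 0.0548; rank = round(400 × 0.0548) = 22; θ*₍22₎ = 0.8732.
Upper: z₀ + z₂ = 2.035; 1 − a(z₀+z₂) = 0.8657; argument = 2.4257 → 2.43; α₂ = 0.9925; rank = 397; θ*₍397₎ = 1.7416.

(0.8732, 1.7416)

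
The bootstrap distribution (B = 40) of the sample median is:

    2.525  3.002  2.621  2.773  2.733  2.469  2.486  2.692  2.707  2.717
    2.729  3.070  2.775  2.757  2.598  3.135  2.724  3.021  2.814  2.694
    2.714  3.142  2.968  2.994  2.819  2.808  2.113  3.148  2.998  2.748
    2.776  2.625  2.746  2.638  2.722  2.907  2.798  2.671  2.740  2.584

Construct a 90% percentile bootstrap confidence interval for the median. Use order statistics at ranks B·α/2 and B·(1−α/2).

(2.469, 3.135)

Sorted replicates: 2.113, 2.469, 2.486, 2.525, 2.584, 2.598, 2.621, 2.625, 2.638, 2.671, 2.692, 2.694, 2.707, 2.714, 2.717, 2.722, 2.724, 2.729, 2.733, 2.740, 2.746, 2.748, 2.757, 2.773, 2.775, 2.776, 2.798, 2.808, 2.814, 2.819, 2.907, 2.968, 2.994, 2.998, 3.002, 3.021, 3.070, 3.135, 3.142, 3.148
α = 0.10; lower rank = 40 × 0.050 = 2; upper rank = 40 × 0.950 = 38.
The 2nd smallest replicate is 2.469; the 38th is 3.135.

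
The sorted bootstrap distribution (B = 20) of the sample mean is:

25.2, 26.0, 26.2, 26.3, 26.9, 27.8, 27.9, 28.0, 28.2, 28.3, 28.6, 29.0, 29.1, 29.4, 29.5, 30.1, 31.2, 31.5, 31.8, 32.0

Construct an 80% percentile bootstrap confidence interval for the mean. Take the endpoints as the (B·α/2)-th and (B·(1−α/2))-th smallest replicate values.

α = 0.20; lower rank = 20 × 0.100 = 2; upper rank = 20 × 0.900 = 18.
The 2nd smallest replicate is 26.0; the 18th is 31.5.

(26.0, 31.5)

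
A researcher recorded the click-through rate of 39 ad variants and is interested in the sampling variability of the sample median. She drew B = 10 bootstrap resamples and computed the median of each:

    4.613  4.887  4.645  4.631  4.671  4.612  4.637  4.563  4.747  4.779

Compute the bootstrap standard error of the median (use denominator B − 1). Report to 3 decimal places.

SE* = 0.097

Bootstrap SE is the standard deviation of the 10 replicate medians.
Mean of replicates: (4.613 + 4.887 + 4.645 + 4.631 + 4.671 + 4.612 + 4.637 + 4.563 + 4.747 + 4.779) / 10 = 46.7850 / 10 = 4.6785
Sum of squared deviations: (−0.0655)² + (+0.2085)² + (−0.0335)² + (−0.0475)² + (−0.0075)² + (−0.0665)² + (−0.0415)² + (−0.1155)² + (+0.0685)² + (+0.1005)² = 0.0855
Variance = 0.0855 / 9 = 0.0095
SE* = √0.0095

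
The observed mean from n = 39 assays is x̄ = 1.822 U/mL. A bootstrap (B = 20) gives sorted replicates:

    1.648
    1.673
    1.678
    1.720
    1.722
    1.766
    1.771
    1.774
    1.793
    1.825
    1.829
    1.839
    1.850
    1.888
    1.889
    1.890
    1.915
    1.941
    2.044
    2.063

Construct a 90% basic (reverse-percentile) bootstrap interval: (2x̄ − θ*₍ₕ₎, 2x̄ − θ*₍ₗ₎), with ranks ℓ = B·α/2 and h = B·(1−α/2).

(1.600, 1.996)

Percentile endpoints at ranks 1 and 19: θ*₍1₎ = 1.648, θ*₍19₎ = 2.044.
Basic interval reflects these around x̄:
  lower = 2 × 1.822 − 2.044 = 1.600
  upper = 2 × 1.822 − 1.648 = 1.996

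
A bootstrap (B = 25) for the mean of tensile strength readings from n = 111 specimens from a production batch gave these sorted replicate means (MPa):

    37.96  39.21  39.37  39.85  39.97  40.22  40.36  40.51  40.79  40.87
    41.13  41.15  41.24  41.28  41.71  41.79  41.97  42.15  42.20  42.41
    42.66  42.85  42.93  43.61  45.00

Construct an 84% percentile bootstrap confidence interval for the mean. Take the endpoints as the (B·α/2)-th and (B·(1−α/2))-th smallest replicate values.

α = 0.16; lower rank = 25 × 0.080 = 2; upper rank = 25 × 0.920 = 23.
The 2nd smallest replicate is 39.21; the 23rd is 42.93.

(39.21, 42.93)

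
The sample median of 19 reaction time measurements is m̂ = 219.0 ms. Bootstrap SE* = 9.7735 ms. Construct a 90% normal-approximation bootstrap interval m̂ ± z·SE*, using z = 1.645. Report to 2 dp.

(202.92, 235.08)

Margin = 1.645 × 9.7735 = 16.077
Interval: 219.0 ± 16.077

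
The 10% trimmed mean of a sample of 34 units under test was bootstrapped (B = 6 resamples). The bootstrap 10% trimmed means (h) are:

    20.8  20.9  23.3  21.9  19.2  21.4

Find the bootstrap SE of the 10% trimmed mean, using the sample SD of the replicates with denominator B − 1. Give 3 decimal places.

SE* = 1.355

Bootstrap SE is the standard deviation of the 6 replicate 10% trimmed means.
Mean of replicates: (20.8 + 20.9 + 23.3 + 21.9 + 19.2 + 21.4) / 6 = 127.5000 / 6 = 21.2500
Sum of squared deviations: (−0.4500)² + (−0.3500)² + (+2.0500)² + (+0.6500)² + (−2.0500)² + (+0.1500)² = 9.1750
Variance = 9.1750 / 5 = 1.8350
SE* = √1.8350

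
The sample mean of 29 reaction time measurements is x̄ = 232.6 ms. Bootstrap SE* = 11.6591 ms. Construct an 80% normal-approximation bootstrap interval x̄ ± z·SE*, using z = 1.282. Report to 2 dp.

Margin = 1.282 × 11.6591 = 14.947
Interval: 232.6 ± 14.947

(217.65, 247.55)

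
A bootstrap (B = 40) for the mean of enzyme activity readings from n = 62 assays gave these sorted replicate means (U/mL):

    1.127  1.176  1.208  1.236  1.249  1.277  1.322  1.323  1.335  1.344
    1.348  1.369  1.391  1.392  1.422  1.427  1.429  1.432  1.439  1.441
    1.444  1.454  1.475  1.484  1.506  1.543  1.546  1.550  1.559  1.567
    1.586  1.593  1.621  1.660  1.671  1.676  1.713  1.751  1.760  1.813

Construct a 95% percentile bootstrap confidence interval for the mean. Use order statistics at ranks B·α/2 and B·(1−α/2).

(1.127, 1.760)

α = 0.05; lower rank = 40 × 0.025 = 1; upper rank = 40 × 0.975 = 39.
The 1st smallest replicate is 1.127; the 39th is 1.760.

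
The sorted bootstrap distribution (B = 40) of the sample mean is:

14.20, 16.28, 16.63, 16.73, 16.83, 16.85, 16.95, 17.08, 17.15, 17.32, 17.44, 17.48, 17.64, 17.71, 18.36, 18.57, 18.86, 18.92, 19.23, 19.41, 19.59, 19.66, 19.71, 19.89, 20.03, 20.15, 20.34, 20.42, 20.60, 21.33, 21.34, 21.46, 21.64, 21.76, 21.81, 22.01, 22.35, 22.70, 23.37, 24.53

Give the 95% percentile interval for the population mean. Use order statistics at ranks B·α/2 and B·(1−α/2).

α = 0.05; lower rank = 40 × 0.025 = 1; upper rank = 40 × 0.975 = 39.
The 1st smallest replicate is 14.20; the 39th is 23.37.

(14.20, 23.37)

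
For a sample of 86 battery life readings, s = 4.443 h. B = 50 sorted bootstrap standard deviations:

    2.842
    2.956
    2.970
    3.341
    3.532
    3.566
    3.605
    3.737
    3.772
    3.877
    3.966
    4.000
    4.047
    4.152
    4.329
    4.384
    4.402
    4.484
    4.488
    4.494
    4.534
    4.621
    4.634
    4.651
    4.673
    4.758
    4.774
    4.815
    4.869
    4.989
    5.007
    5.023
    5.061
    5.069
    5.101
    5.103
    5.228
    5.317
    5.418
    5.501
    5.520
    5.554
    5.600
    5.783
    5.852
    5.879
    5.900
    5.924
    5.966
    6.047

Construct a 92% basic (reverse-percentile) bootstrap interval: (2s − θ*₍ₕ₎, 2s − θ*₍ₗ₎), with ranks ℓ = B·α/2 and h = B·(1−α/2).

(2.962, 5.930)

Percentile endpoints at ranks 2 and 48: θ*₍2₎ = 2.956, θ*₍48₎ = 5.924.
Basic interval reflects these around s:
  lower = 2 × 4.443 − 5.924 = 2.962
  upper = 2 × 4.443 − 2.956 = 5.930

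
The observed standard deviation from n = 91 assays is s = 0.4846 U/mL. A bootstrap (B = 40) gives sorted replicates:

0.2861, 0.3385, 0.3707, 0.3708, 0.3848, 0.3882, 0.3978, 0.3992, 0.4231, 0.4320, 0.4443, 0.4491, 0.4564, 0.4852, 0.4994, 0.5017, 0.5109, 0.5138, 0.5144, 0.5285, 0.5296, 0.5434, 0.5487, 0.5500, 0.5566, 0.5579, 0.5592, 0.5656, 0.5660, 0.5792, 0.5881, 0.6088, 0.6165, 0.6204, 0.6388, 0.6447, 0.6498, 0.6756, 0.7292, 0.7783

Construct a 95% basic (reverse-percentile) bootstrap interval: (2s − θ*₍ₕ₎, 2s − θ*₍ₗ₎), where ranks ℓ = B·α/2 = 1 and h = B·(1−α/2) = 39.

(0.2400, 0.6831)

Percentile endpoints at ranks 1 and 39: θ*₍1₎ = 0.2861, θ*₍39₎ = 0.7292.
Basic interval reflects these around s:
  lower = 2 × 0.4846 − 0.7292 = 0.2400
  upper = 2 × 0.4846 − 0.2861 = 0.6831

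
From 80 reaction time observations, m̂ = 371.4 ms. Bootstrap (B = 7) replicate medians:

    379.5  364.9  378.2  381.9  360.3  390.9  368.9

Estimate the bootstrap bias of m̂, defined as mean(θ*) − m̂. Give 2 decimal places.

bias = +3.54

mean(θ*) = (379.5 + 364.9 + 378.2 + 381.9 + 360.3 + 390.9 + 368.9) / 7 = 374.943
bias = 374.943 − 371.4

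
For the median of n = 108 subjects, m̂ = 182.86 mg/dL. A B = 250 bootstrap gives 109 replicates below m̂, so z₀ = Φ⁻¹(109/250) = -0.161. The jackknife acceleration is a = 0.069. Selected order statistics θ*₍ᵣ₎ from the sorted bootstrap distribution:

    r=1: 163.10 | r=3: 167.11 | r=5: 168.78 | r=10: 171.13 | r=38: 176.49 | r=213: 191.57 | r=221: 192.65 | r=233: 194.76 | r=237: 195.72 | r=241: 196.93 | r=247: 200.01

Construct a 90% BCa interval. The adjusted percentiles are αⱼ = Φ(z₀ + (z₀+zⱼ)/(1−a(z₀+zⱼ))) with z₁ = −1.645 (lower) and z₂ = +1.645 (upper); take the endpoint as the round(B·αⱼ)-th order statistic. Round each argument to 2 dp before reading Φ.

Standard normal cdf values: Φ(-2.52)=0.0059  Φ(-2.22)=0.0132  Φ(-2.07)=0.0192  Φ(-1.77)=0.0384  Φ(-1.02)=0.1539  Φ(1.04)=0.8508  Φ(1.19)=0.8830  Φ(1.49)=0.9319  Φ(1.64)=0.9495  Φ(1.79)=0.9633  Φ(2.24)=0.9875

(171.13, 194.76)

Lower: z₀ + z₁ = -0.161 + (-1.645) = -1.806; 1 − a(z₀+z₁) = 1 − (0.069)(-1.806) = 1.1246; argument = -0.161 + (-1.806)/1.1246 = -1.7669 → -1.77.
α₁ = Φ(-1.77) = 0.0384; rank = round(250 × 0.0384) = 10; θ*₍10₎ = 171.13.
Upper: z₀ + z₂ = 1.484; 1 − a(z₀+z₂) = 0.8976; argument = 1.4923 → 1.49; α₂ = 0.9319; rank = 233; θ*₍233₎ = 194.76.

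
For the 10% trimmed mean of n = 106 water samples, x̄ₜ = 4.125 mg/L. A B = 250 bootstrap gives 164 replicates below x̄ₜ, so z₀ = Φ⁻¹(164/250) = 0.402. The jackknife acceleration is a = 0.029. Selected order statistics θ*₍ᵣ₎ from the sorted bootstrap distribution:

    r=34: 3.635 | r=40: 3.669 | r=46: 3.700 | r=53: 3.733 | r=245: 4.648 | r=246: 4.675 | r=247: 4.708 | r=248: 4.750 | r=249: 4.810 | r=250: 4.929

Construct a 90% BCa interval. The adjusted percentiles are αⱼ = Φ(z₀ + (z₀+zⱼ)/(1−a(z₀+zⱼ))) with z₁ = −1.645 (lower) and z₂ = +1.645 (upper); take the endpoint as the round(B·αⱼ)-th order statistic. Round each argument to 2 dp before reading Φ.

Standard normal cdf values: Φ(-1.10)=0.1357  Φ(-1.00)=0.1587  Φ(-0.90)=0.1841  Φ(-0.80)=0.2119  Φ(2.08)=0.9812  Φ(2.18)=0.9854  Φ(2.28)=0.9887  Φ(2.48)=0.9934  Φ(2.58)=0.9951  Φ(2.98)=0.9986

Lower: z₀ + z₁ = 0.402 + (-1.645) = -1.243; 1 − a(z₀+z₁) = 1 − (0.029)(-1.243) = 1.0360; argument = 0.402 + (-1.243)/1.0360 = -0.7978 → -0.80.
α₁ = Φ(-0.80) = 0.2119; rank = round(250 × 0.2119) = 53; θ*₍53₎ = 3.733.
Upper: z₀ + z₂ = 2.047; 1 − a(z₀+z₂) = 0.9406; argument = 2.5782 → 2.58; α₂ = 0.9951; rank = 249; θ*₍249₎ = 4.810.

(3.733, 4.810)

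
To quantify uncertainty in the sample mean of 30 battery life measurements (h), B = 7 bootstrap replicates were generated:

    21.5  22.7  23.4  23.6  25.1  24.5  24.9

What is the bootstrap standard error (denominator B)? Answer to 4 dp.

SE* = 1.1937

Bootstrap SE is the standard deviation of the 7 replicate means.
Mean of replicates: (21.5 + 22.7 + 23.4 + 23.6 + 25.1 + 24.5 + 24.9) / 7 = 165.70000 / 7 = 23.67143
Sum of squared deviations: (−2.17143)² + (−0.97143)² + (−0.27143)² + (−0.07143)² + (+1.42857)² + (+0.82857)² + (+1.22857)² = 9.97429
Variance = 9.97429 / 7 = 1.42490
SE* = √1.42490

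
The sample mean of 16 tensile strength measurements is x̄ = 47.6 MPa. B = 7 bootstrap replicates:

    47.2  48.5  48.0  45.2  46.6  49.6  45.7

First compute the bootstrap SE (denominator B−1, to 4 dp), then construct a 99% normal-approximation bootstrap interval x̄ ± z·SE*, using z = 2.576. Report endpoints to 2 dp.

Mean of replicates = 47.2571; sum of squared deviations = 14.6771; SE* = √(14.6771/6) = 1.5640
Margin = 2.576 × 1.5640 = 4.029
Interval: 47.6 ± 4.029

(43.57, 51.63)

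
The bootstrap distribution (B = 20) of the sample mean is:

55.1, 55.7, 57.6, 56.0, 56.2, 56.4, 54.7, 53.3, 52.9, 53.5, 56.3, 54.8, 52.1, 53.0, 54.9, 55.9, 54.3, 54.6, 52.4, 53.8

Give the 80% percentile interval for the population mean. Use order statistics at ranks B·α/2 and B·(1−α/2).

(52.4, 56.3)

Sorted replicates: 52.1, 52.4, 52.9, 53.0, 53.3, 53.5, 53.8, 54.3, 54.6, 54.7, 54.8, 54.9, 55.1, 55.7, 55.9, 56.0, 56.2, 56.3, 56.4, 57.6
α = 0.20; lower rank = 20 × 0.100 = 2; upper rank = 20 × 0.900 = 18.
The 2nd smallest replicate is 52.4; the 18th is 56.3.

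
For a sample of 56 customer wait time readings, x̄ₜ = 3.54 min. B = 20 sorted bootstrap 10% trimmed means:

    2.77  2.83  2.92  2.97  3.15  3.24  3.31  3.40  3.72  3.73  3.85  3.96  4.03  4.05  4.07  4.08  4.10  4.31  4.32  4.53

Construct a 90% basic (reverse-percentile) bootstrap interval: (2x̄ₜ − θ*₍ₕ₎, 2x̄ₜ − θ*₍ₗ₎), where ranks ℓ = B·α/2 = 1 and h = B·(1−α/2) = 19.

Percentile endpoints at ranks 1 and 19: θ*₍1₎ = 2.77, θ*₍19₎ = 4.32.
Basic interval reflects these around x̄ₜ:
  lower = 2 × 3.54 − 4.32 = 2.76
  upper = 2 × 3.54 − 2.77 = 4.31

(2.76, 4.31)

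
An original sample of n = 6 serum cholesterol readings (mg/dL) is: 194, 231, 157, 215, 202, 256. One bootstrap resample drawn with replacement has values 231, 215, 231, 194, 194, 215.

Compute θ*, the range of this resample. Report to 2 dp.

θ* = 37.00

Range = 231 − 194 = 37.00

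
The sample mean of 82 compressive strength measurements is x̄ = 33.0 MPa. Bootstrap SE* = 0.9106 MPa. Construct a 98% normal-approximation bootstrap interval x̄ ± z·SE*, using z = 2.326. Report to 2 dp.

Margin = 2.326 × 0.9106 = 2.118
Interval: 33.0 ± 2.118

(30.88, 35.12)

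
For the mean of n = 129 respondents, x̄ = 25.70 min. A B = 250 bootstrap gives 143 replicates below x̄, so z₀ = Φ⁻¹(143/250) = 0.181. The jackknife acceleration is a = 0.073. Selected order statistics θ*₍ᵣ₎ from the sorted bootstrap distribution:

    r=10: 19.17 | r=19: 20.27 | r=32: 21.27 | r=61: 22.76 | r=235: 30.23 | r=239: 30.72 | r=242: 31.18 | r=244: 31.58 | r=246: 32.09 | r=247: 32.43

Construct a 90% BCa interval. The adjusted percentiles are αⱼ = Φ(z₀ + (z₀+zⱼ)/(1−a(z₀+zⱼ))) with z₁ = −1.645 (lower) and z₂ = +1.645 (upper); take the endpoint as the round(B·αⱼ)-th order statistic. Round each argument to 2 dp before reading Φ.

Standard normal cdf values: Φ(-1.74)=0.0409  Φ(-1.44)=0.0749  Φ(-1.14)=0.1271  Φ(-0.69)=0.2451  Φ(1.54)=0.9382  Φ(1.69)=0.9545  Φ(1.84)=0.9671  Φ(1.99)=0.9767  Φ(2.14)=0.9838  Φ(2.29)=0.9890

Lower: z₀ + z₁ = 0.181 + (-1.645) = -1.464; 1 − a(z₀+z₁) = 1 − (0.073)(-1.464) = 1.1069; argument = 0.181 + (-1.464)/1.1069 = -1.1416 → -1.14.
α₁ = Φ(-1.14) = 0.1271; rank = round(250 × 0.1271) = 32; θ*₍32₎ = 21.27.
Upper: z₀ + z₂ = 1.826; 1 − a(z₀+z₂) = 0.8667; argument = 2.2878 → 2.29; α₂ = 0.9890; rank = 247; θ*₍247₎ = 32.43.

(21.27, 32.43)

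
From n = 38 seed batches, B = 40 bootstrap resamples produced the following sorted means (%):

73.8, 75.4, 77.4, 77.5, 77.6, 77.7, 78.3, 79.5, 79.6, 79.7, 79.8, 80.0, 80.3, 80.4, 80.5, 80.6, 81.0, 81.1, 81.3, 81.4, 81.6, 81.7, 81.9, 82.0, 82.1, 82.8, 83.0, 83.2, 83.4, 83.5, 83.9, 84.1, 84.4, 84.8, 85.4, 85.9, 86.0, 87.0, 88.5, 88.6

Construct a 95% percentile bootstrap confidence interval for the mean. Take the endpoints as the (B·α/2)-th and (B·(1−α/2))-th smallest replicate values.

α = 0.05; lower rank = 40 × 0.025 = 1; upper rank = 40 × 0.975 = 39.
The 1st smallest replicate is 73.8; the 39th is 88.5.

(73.8, 88.5)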